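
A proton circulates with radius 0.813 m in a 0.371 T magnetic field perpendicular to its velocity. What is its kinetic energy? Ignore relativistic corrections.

v = |q|Br/m, then KE = ½mv² = (qBr)²/(2m).
v = (1.602×10⁻¹⁹)(0.371)(0.813)/1.673×10⁻²⁷ ≈ 2.888×10⁷ m/s.
KE = ½(1.673×10⁻²⁷)(2.888×10⁷)² ≈ 6.98×10⁻¹³ J.

KE ≈ 6.98×10⁻¹³ J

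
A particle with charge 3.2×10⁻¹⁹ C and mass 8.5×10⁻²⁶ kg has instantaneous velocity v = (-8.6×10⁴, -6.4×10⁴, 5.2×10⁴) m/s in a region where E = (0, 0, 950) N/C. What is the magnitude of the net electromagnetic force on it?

Only an electric field acts, so F = qE = (3.2×10⁻¹⁹ C)·(0, 0, 950) = (0, 0, 3.04×10⁻¹⁶) N.
|F| = 3.04×10⁻¹⁶ N.

|F| ≈ 3.04×10⁻¹⁶ N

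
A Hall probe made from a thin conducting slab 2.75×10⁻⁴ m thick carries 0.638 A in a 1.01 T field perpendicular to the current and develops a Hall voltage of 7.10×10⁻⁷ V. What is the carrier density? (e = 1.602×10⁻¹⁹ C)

From V_H = IB/(n e t), n = IB/(V_H e t).
n = (0.638)(1.01)/((7.10×10⁻⁷)(1.602×10⁻¹⁹)(2.75×10⁻⁴)) ≈ 2.06×10²⁸ m⁻³.

n ≈ 2.06×10²⁸ m⁻³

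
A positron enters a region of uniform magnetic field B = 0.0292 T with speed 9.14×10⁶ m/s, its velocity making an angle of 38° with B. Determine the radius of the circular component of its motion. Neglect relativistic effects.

r ≈ 1.10×10⁻³ m

v⊥ = v sinθ = 9.14×10⁶·sin38° ≈ 5.627×10⁶ m/s.
r = m v⊥/(|q|B) = (9.109×10⁻³¹)(5.627×10⁶)/((1.602×10⁻¹⁹)(0.0292)) ≈ 1.10×10⁻³ m.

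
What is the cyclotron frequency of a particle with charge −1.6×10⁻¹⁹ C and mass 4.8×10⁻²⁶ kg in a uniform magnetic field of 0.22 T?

f = |q|B/(2πm).
f = (1.6×10⁻¹⁹)(0.22)/(2π·4.8×10⁻²⁶) ≈ 1.2×10⁵ Hz.

f ≈ 1.2×10⁵ Hz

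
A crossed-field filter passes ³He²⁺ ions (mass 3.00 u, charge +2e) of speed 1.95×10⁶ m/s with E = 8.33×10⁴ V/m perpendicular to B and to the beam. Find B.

B = 0.0427 T

Balance of forces in the selector: qE = qvB ⇒ B = E/v.
B = 8.33×10⁴/1.95×10⁶ = 0.0427 T.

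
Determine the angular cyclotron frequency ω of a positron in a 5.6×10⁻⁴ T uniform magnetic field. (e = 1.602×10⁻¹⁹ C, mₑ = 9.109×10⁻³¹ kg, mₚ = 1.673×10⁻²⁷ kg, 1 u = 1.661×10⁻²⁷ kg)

ω ≈ 9.8×10⁷ rad/s

ω = |q|B/m.
ω = (1.602×10⁻¹⁹)(5.6×10⁻⁴)/9.109×10⁻³¹ ≈ 9.8×10⁷ rad/s.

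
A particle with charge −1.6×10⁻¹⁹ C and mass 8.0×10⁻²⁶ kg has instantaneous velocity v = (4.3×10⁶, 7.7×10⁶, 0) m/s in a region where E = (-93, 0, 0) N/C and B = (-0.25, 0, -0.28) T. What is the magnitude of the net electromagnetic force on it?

|F| ≈ 5.01×10⁻¹³ N

v×B = (-2.16×10⁶, 1.20×10⁶, 1.92×10⁶) N/C.
E + v×B = (-2.16×10⁶, 1.20×10⁶, 1.92×10⁶) N/C.
F = q(E + v×B) = (−1.6×10⁻¹⁹ C)·(-2.16×10⁶, 1.20×10⁶, 1.92×10⁶) = (3.45×10⁻¹³, -1.93×10⁻¹³, -3.08×10⁻¹³) N.
|F| = 5.01×10⁻¹³ N.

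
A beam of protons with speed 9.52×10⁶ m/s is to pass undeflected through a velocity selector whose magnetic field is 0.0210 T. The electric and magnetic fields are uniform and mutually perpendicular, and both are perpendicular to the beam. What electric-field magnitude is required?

For straight-line motion qE = qvB, so E = vB.
E = 9.52×10⁶ × 0.0210 = 2.00×10⁵ V/m.

E = 2.00×10⁵ V/m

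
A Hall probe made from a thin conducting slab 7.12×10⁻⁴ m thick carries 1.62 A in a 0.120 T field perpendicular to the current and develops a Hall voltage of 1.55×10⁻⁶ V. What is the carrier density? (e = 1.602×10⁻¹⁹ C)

From V_H = IB/(n e t), n = IB/(V_H e t).
n = (1.62)(0.120)/((1.55×10⁻⁶)(1.602×10⁻¹⁹)(7.12×10⁻⁴)) ≈ 1.10×10²⁷ m⁻³.

n ≈ 1.10×10²⁷ m⁻³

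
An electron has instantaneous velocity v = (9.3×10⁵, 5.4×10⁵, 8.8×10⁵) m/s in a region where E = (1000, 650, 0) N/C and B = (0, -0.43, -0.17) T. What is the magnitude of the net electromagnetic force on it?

|F| ≈ 8.29×10⁻¹⁴ N

v×B = (2.87×10⁵, 1.58×10⁵, -4.00×10⁵) N/C.
E + v×B = (2.88×10⁵, 1.59×10⁵, -4.00×10⁵) N/C.
F = q(E + v×B) = (−1.602×10⁻¹⁹ C)·(2.88×10⁵, 1.59×10⁵, -4.00×10⁵) = (-4.61×10⁻¹⁴, -2.54×10⁻¹⁴, 6.41×10⁻¹⁴) N.
|F| = 8.29×10⁻¹⁴ N.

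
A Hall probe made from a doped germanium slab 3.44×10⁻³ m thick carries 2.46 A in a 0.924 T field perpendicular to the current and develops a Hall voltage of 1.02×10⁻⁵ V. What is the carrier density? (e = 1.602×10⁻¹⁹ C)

From V_H = IB/(n e t), n = IB/(V_H e t).
n = (2.46)(0.924)/((1.02×10⁻⁵)(1.602×10⁻¹⁹)(3.44×10⁻³)) ≈ 4.04×10²⁶ m⁻³.

n ≈ 4.04×10²⁶ m⁻³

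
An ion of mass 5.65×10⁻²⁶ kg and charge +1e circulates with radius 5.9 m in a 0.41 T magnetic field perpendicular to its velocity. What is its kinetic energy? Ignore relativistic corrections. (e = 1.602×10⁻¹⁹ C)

v = |q|Br/m, then KE = ½mv² = (qBr)²/(2m).
v = (1.602×10⁻¹⁹)(0.41)(5.9)/5.65×10⁻²⁶ ≈ 6.859×10⁶ m/s.
KE = ½(5.65×10⁻²⁶)(6.859×10⁶)² ≈ 1.3×10⁻¹² J.

KE ≈ 1.3×10⁻¹² J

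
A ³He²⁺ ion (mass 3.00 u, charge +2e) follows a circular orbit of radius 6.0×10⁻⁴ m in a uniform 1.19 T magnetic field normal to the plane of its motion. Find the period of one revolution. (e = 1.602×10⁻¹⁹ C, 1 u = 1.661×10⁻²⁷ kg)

T ≈ 8.21×10⁻⁸ s

The cyclotron period depends only on m, q, B: T = 2πm/(|q|B).
T = 2π(4.983×10⁻²⁷)/((3.204×10⁻¹⁹)(1.19)) ≈ 8.21×10⁻⁸ s.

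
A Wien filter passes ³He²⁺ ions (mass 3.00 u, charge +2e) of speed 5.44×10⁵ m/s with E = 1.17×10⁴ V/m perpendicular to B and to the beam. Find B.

B = 0.0215 T

Balance of forces in the selector: qE = qvB ⇒ B = E/v.
B = 1.17×10⁴/5.44×10⁵ = 0.0215 T.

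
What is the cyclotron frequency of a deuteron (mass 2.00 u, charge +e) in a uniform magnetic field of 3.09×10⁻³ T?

f = |q|B/(2πm).
f = (1.602×10⁻¹⁹)(3.09×10⁻³)/(2π·3.322×10⁻²⁷) ≈ 2.37×10⁴ Hz.

f ≈ 2.37×10⁴ Hz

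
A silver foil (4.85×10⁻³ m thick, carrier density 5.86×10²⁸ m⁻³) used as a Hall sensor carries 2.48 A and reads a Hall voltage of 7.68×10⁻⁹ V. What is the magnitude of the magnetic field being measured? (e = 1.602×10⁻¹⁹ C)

From V_H = IB/(n e t), B = V_H n e t / I.
B = (7.68×10⁻⁹)(5.86×10²⁸)(1.602×10⁻¹⁹)(4.85×10⁻³)/2.48 ≈ 0.141 T.

B ≈ 0.141 T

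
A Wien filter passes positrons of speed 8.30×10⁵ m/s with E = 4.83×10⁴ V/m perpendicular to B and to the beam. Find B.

Balance of forces in the selector: qE = qvB ⇒ B = E/v.
B = 4.83×10⁴/8.30×10⁵ = 0.0582 T.

B = 0.0582 T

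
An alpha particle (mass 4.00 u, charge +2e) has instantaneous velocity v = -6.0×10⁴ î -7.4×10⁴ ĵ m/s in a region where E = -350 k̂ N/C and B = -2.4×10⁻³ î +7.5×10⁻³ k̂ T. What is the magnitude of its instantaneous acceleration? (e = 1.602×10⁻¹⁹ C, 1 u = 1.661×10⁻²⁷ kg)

v×B = (-555, 450, -178) N/C.
E + v×B = (-555, 450, -528) N/C.
F = q(E + v×B) = (3.204×10⁻¹⁹ C)·(-555, 450, -528) = (-1.78×10⁻¹⁶, 1.44×10⁻¹⁶, -1.69×10⁻¹⁶) N.
|a| = |F|/m = 2.846×10⁻¹⁶/6.644×10⁻²⁷ ≈ 4.28×10¹⁰ m/s².

|a| ≈ 4.28×10¹⁰ m/s²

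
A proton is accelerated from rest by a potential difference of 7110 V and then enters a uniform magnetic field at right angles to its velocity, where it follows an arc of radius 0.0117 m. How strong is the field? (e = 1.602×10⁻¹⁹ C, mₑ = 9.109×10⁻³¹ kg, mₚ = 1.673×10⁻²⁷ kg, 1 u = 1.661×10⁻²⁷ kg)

B ≈ 1.04 T

v = √(2|q|V/m) = √(2·1.602×10⁻¹⁹·7110/1.673×10⁻²⁷) ≈ 1.167×10⁶ m/s.
B = mv/(|q|r) = (1.673×10⁻²⁷)(1.167×10⁶)/((1.602×10⁻¹⁹)(0.0117)) ≈ 1.04 T.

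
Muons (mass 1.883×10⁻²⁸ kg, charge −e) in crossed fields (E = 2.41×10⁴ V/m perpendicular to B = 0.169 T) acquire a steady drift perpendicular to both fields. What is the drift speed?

v_d ≈ 1.43×10⁵ m/s

The E×B drift speed is v_d = E/B.
v_d = 2.41×10⁴/0.169 = 1.43×10⁵ m/s.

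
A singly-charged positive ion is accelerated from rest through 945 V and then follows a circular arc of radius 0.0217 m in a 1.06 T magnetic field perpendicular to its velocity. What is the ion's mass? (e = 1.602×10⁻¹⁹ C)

Combine |q|V = ½mv² and r = mv/(|q|B): eliminate v to get m = qB²r²/(2V).
m = (1.602×10⁻¹⁹)(1.06)²(0.0217)²/(2·945) ≈ 4.48×10⁻²⁶ kg.

m ≈ 4.48×10⁻²⁶ kg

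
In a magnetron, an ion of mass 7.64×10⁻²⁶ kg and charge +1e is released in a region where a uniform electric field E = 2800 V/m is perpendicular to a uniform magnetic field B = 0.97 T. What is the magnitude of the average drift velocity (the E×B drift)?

The steady drift has the magnetic force balancing the electric force, so v_d = E/B.
v_d = 2800/0.97 = 2900 m/s.

v_d ≈ 2900 m/s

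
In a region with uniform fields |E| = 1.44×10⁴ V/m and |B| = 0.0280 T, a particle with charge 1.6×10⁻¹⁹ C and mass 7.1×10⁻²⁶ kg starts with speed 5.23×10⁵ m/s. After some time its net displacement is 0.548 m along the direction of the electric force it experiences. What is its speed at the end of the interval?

v_f ≈ 5.56×10⁵ m/s

B does no work; ΔKE = |q|E d.
½mv_f² = ½mv₀² + |q|Ed = ½(7.1×10⁻²⁶)(5.23×10⁵)² + (1.6×10⁻¹⁹)(1.44×10⁴)(0.548) ≈ 9.710×10⁻¹⁵ J + 1.263×10⁻¹⁵ J ≈ 1.097×10⁻¹⁴ J.
v_f = √(2·1.097×10⁻¹⁴/7.1×10⁻²⁶) ≈ 5.56×10⁵ m/s.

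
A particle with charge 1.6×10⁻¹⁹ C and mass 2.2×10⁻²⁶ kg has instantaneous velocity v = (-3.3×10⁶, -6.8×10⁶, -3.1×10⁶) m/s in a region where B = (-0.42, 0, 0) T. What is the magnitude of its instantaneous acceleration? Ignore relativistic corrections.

v×B = (0, 1.30×10⁶, -2.86×10⁶) N/C.
F = q v×B = (1.6×10⁻¹⁹ C)·(0, 1.30×10⁶, -2.86×10⁶) = (0, 2.08×10⁻¹³, -4.57×10⁻¹³) N.
|a| = |F|/m = 5.022×10⁻¹³/2.2×10⁻²⁶ ≈ 2.28×10¹³ m/s².

|a| ≈ 2.28×10¹³ m/s²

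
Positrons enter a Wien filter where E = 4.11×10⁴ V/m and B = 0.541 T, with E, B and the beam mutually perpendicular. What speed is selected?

v = 7.60×10⁴ m/s

Zero net Lorentz force requires |qE| = |q v×B|, i.e. E = vB.
v = E/B = 4.11×10⁴/0.541 = 7.60×10⁴ m/s.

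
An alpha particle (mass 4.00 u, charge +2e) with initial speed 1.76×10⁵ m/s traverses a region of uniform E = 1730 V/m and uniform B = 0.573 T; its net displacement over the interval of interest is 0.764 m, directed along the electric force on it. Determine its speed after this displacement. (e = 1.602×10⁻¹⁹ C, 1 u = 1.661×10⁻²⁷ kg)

v_f ≈ 3.98×10⁵ m/s

B does no work; ΔKE = |q|E d.
½mv_f² = ½mv₀² + |q|Ed = ½(6.644×10⁻²⁷)(1.76×10⁵)² + (3.204×10⁻¹⁹)(1730)(0.764) ≈ 1.029×10⁻¹⁶ J + 4.235×10⁻¹⁶ J ≈ 5.264×10⁻¹⁶ J.
v_f = √(2·5.264×10⁻¹⁶/6.644×10⁻²⁷) ≈ 3.98×10⁵ m/s.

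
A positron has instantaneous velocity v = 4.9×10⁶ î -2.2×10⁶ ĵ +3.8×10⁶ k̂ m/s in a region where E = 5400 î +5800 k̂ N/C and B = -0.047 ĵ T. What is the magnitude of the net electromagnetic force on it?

|F| ≈ 4.65×10⁻¹⁴ N

v×B = (1.79×10⁵, 0, -2.30×10⁵) N/C.
E + v×B = (1.84×10⁵, 0, -2.24×10⁵) N/C.
F = q(E + v×B) = (1.602×10⁻¹⁹ C)·(1.84×10⁵, 0, -2.24×10⁵) = (2.95×10⁻¹⁴, 0, -3.60×10⁻¹⁴) N.
|F| = 4.65×10⁻¹⁴ N.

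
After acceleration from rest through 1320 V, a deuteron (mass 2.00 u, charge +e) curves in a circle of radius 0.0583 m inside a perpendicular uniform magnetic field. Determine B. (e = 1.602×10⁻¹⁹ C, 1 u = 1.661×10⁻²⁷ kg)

v = √(2|q|V/m) = √(2·1.602×10⁻¹⁹·1320/3.322×10⁻²⁷) ≈ 3.568×10⁵ m/s.
B = mv/(|q|r) = (3.322×10⁻²⁷)(3.568×10⁵)/((1.602×10⁻¹⁹)(0.0583)) ≈ 0.127 T.

B ≈ 0.127 T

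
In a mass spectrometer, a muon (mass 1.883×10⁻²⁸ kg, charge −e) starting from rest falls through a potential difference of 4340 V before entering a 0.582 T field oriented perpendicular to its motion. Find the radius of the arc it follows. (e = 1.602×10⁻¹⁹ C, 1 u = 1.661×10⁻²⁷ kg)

Acceleration: |q|V = ½mv² ⇒ v = √(2|q|V/m) = √(2·1.602×10⁻¹⁹·4340/1.883×10⁻²⁸) ≈ 2.717×10⁶ m/s.
In the field: r = mv/(|q|B) = (1.883×10⁻²⁸)(2.717×10⁶)/((1.602×10⁻¹⁹)(0.582)) ≈ 5.49×10⁻³ m.

r ≈ 5.49×10⁻³ m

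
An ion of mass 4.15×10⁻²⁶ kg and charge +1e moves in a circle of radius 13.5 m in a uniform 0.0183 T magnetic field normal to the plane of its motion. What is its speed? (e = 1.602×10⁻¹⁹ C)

From |q|vB = mv²/r, v = |q|Br/m.
v = (1.602×10⁻¹⁹)(0.0183)(13.5)/4.15×10⁻²⁶ ≈ 9.54×10⁵ m/s.

v ≈ 9.54×10⁵ m/s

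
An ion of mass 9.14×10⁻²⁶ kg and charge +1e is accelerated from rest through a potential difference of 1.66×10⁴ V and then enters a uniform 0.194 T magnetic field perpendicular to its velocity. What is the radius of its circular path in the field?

Acceleration: |q|V = ½mv² ⇒ v = √(2|q|V/m) = √(2·1.602×10⁻¹⁹·1.66×10⁴/9.14×10⁻²⁶) ≈ 2.412×10⁵ m/s.
In the field: r = mv/(|q|B) = (9.14×10⁻²⁶)(2.412×10⁵)/((1.602×10⁻¹⁹)(0.194)) ≈ 0.709 m.

r ≈ 0.709 m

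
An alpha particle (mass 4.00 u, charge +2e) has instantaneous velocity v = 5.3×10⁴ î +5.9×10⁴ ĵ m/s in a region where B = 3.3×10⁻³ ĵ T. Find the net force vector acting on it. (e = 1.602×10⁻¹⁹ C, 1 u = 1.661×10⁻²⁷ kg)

F ≈ (0, 0, 5.60×10⁻¹⁷) N

v×B = (0, 0, 175) N/C.
F = q v×B = (3.204×10⁻¹⁹ C)·(0, 0, 175) = (0, 0, 5.60×10⁻¹⁷) N.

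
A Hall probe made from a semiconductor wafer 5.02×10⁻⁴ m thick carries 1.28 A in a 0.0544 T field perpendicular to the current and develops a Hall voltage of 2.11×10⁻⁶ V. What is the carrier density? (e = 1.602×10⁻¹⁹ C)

From V_H = IB/(n e t), n = IB/(V_H e t).
n = (1.28)(0.0544)/((2.11×10⁻⁶)(1.602×10⁻¹⁹)(5.02×10⁻⁴)) ≈ 4.10×10²⁶ m⁻³.

n ≈ 4.10×10²⁶ m⁻³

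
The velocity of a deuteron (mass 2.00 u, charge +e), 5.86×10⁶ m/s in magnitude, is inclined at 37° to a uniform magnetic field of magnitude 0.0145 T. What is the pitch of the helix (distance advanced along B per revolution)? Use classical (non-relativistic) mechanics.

p ≈ 42.1 m

v∥ = v cosθ = 5.86×10⁶·cos37° ≈ 4.680×10⁶ m/s.
T = 2πm/(|q|B) = 2π(3.322×10⁻²⁷)/((1.602×10⁻¹⁹)(0.0145)) ≈ 8.986×10⁻⁶ s.
pitch = v∥ T = (4.680×10⁶)(8.986×10⁻⁶) ≈ 42.1 m.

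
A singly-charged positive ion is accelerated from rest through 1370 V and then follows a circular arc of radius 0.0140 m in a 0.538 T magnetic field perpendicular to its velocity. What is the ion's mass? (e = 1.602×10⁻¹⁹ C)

m ≈ 3.32×10⁻²⁷ kg

Combine |q|V = ½mv² and r = mv/(|q|B): eliminate v to get m = qB²r²/(2V).
m = (1.602×10⁻¹⁹)(0.538)²(0.0140)²/(2·1370) ≈ 3.32×10⁻²⁷ kg.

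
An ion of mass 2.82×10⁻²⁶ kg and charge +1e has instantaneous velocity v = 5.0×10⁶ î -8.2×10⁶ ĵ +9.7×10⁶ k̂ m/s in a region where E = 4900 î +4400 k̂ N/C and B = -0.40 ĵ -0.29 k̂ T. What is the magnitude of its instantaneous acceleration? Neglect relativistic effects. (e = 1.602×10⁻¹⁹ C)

v×B = (6.26×10⁶, 1.45×10⁶, -2.00×10⁶) N/C.
E + v×B = (6.26×10⁶, 1.45×10⁶, -2.00×10⁶) N/C.
F = q(E + v×B) = (1.602×10⁻¹⁹ C)·(6.26×10⁶, 1.45×10⁶, -2.00×10⁶) = (1.00×10⁻¹², 2.32×10⁻¹³, -3.20×10⁻¹³) N.
|a| = |F|/m = 1.078×10⁻¹²/2.82×10⁻²⁶ ≈ 3.82×10¹³ m/s².

|a| ≈ 3.82×10¹³ m/s²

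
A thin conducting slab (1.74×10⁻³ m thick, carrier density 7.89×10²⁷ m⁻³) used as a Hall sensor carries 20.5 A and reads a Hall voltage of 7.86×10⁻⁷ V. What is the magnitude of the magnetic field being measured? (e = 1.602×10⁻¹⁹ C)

B ≈ 0.0843 T

From V_H = IB/(n e t), B = V_H n e t / I.
B = (7.86×10⁻⁷)(7.89×10²⁷)(1.602×10⁻¹⁹)(1.74×10⁻³)/20.5 ≈ 0.0843 T.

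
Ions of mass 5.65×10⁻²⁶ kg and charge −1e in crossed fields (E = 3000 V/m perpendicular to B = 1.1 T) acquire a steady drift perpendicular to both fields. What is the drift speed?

v_d ≈ 2700 m/s

The E×B drift speed is v_d = E/B.
v_d = 3000/1.1 = 2700 m/s.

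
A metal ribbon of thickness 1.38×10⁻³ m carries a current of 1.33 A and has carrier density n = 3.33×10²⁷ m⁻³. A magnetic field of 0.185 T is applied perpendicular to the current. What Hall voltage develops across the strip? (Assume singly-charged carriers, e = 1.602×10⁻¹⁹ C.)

V_H = IB/(n e t).
V_H = (1.33)(0.185)/((3.33×10²⁷)(1.602×10⁻¹⁹)(1.38×10⁻³)) ≈ 3.34×10⁻⁷ V.

V_H ≈ 3.34×10⁻⁷ V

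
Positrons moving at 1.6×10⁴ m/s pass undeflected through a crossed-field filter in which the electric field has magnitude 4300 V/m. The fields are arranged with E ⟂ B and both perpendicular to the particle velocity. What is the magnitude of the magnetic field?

B = 0.27 T

Balance of forces in the selector: qE = qvB ⇒ B = E/v.
B = 4300/1.6×10⁴ = 0.27 T.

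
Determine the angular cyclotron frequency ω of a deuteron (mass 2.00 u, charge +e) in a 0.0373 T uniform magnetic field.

ω = |q|B/m.
ω = (1.602×10⁻¹⁹)(0.0373)/3.322×10⁻²⁷ ≈ 1.80×10⁶ rad/s.

ω ≈ 1.80×10⁶ rad/s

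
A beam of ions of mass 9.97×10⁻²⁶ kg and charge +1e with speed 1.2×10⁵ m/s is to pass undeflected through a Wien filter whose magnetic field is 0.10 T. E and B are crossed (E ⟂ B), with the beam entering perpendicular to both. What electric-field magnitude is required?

E = 1.2×10⁴ V/m

For straight-line motion qE = qvB, so E = vB.
E = 1.2×10⁵ × 0.10 = 1.2×10⁴ V/m.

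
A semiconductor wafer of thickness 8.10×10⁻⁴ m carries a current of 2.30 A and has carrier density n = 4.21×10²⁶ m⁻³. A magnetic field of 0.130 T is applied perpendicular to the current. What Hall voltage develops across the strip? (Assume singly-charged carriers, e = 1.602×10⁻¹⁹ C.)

V_H ≈ 5.47×10⁻⁶ V

V_H = IB/(n e t).
V_H = (2.30)(0.130)/((4.21×10²⁶)(1.602×10⁻¹⁹)(8.10×10⁻⁴)) ≈ 5.47×10⁻⁶ V.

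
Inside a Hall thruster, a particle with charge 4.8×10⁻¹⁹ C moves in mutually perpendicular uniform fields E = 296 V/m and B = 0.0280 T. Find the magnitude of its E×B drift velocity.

v_d ≈ 1.06×10⁴ m/s

The steady drift has the magnetic force balancing the electric force, so v_d = E/B.
v_d = 296/0.0280 = 1.06×10⁴ m/s.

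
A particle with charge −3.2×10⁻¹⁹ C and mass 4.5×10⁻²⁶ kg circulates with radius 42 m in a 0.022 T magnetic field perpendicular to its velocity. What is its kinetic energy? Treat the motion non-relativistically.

KE ≈ 9.7×10⁻¹³ J

v = |q|Br/m, then KE = ½mv² = (qBr)²/(2m).
v = (3.2×10⁻¹⁹)(0.022)(42)/4.5×10⁻²⁶ ≈ 6.571×10⁶ m/s.
KE = ½(4.5×10⁻²⁶)(6.571×10⁶)² ≈ 9.7×10⁻¹³ J.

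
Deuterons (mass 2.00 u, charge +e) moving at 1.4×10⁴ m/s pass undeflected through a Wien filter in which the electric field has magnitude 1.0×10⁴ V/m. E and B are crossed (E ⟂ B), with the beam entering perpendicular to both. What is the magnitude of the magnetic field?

Balance of forces in the selector: qE = qvB ⇒ B = E/v.
B = 1.0×10⁴/1.4×10⁴ = 0.71 T.

B = 0.71 T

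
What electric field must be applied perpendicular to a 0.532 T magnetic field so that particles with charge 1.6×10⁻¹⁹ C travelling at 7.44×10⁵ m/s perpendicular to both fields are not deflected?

For straight-line motion qE = qvB, so E = vB.
E = 7.44×10⁵ × 0.532 = 3.96×10⁵ V/m.

E = 3.96×10⁵ V/m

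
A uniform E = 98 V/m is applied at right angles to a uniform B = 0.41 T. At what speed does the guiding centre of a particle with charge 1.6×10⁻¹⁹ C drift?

The steady drift has the magnetic force balancing the electric force, so v_d = E/B.
v_d = 98/0.41 = 240 m/s.

v_d ≈ 240 m/s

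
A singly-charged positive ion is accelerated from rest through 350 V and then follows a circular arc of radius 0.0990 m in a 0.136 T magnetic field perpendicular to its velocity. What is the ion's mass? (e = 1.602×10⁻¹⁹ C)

Combine |q|V = ½mv² and r = mv/(|q|B): eliminate v to get m = qB²r²/(2V).
m = (1.602×10⁻¹⁹)(0.136)²(0.0990)²/(2·350) ≈ 4.15×10⁻²⁶ kg.

m ≈ 4.15×10⁻²⁶ kg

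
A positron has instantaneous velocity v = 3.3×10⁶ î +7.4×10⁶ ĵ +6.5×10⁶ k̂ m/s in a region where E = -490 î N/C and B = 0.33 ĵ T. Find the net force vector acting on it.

F ≈ (-3.44×10⁻¹³, 0, 1.74×10⁻¹³) N

v×B = (-2.14×10⁶, 0, 1.09×10⁶) N/C.
E + v×B = (-2.15×10⁶, 0, 1.09×10⁶) N/C.
F = q(E + v×B) = (1.602×10⁻¹⁹ C)·(-2.15×10⁶, 0, 1.09×10⁶) = (-3.44×10⁻¹³, 0, 1.74×10⁻¹³) N.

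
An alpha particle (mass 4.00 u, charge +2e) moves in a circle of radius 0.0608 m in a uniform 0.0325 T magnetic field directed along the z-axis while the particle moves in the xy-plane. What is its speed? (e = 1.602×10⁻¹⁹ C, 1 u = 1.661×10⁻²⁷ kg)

v ≈ 9.53×10⁴ m/s

From |q|vB = mv²/r, v = |q|Br/m.
v = (3.204×10⁻¹⁹)(0.0325)(0.0608)/6.644×10⁻²⁷ ≈ 9.53×10⁴ m/s.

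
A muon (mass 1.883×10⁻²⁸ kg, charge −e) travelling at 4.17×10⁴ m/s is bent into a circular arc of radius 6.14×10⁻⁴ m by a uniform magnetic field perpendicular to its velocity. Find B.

From |q|vB = mv²/r, B = mv/(|q|r).
B = (1.883×10⁻²⁸)(4.17×10⁴)/((1.602×10⁻¹⁹)(6.14×10⁻⁴)) ≈ 0.0798 T.

B ≈ 0.0798 T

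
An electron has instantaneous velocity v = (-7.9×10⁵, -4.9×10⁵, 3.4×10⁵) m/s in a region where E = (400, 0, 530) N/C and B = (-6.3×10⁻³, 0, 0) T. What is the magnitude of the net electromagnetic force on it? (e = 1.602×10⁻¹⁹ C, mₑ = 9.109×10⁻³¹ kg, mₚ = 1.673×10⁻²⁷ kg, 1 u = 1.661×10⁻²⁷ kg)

v×B = (0, -2140, -3090) N/C.
E + v×B = (400, -2140, -2560) N/C.
F = q(E + v×B) = (−1.602×10⁻¹⁹ C)·(400, -2140, -2560) = (-6.41×10⁻¹⁷, 3.43×10⁻¹⁶, 4.10×10⁻¹⁶) N.
|F| = 5.38×10⁻¹⁶ N.

|F| ≈ 5.38×10⁻¹⁶ N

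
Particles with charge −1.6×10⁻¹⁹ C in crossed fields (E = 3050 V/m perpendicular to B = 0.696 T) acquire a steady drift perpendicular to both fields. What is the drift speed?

v_d ≈ 4380 m/s

The steady drift has the magnetic force balancing the electric force, so v_d = E/B.
v_d = 3050/0.696 = 4380 m/s.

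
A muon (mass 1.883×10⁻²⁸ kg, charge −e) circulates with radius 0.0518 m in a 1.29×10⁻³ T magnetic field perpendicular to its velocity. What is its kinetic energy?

v = |q|Br/m, then KE = ½mv² = (qBr)²/(2m).
v = (1.602×10⁻¹⁹)(1.29×10⁻³)(0.0518)/1.883×10⁻²⁸ ≈ 5.685×10⁴ m/s.
KE = ½(1.883×10⁻²⁸)(5.685×10⁴)² ≈ 3.04×10⁻¹⁹ J = 1.90 eV.

KE ≈ 1.90 eV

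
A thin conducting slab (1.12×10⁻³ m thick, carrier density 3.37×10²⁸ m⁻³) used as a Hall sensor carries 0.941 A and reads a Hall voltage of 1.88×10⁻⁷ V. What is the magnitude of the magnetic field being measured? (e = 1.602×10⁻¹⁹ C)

From V_H = IB/(n e t), B = V_H n e t / I.
B = (1.88×10⁻⁷)(3.37×10²⁸)(1.602×10⁻¹⁹)(1.12×10⁻³)/0.941 ≈ 1.21 T.

B ≈ 1.21 T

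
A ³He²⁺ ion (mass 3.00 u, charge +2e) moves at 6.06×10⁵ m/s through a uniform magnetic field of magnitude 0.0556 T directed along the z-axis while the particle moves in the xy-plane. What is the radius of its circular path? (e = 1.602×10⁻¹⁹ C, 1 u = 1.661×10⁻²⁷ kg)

The magnetic force provides the centripetal force: |q|vB = mv²/r.
r = mv/(|q|B) = (4.983×10⁻²⁷)(6.06×10⁵)/((3.204×10⁻¹⁹)(0.0556)) ≈ 0.170 m.

r ≈ 0.170 m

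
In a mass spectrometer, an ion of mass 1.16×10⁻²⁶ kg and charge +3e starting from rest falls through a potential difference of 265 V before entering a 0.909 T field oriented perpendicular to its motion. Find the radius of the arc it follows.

r ≈ 3.93×10⁻³ m

Acceleration: |q|V = ½mv² ⇒ v = √(2|q|V/m) = √(2·4.806×10⁻¹⁹·265/1.16×10⁻²⁶) ≈ 1.482×10⁵ m/s.
In the field: r = mv/(|q|B) = (1.16×10⁻²⁶)(1.482×10⁵)/((4.806×10⁻¹⁹)(0.909)) ≈ 3.93×10⁻³ m.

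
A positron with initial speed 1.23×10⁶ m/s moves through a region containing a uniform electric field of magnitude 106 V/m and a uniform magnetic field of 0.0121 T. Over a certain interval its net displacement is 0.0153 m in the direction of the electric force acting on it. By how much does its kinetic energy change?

ΔKE ≈ 2.60×10⁻¹⁹ J

The magnetic force is always ⟂ v and does no work; only the electric force changes KE.
ΔKE = F_E · d = |q|E d = (1.602×10⁻¹⁹)(106)(0.0153) ≈ 2.60×10⁻¹⁹ J.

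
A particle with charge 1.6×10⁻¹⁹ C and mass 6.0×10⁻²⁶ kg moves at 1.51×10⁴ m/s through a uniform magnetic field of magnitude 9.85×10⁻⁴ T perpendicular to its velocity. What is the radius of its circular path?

r ≈ 5.75 m

The magnetic force provides the centripetal force: |q|vB = mv²/r.
r = mv/(|q|B) = (6.0×10⁻²⁶)(1.51×10⁴)/((1.6×10⁻¹⁹)(9.85×10⁻⁴)) ≈ 5.75 m.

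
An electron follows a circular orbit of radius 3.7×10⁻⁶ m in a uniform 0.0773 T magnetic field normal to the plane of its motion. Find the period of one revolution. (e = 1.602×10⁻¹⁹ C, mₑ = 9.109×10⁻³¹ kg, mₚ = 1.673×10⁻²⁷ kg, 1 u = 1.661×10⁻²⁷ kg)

The cyclotron period depends only on m, q, B: T = 2πm/(|q|B).
T = 2π(9.109×10⁻³¹)/((1.602×10⁻¹⁹)(0.0773)) ≈ 4.62×10⁻¹⁰ s.

T ≈ 4.62×10⁻¹⁰ s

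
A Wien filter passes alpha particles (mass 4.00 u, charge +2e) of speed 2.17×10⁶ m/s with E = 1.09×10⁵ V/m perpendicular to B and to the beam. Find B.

B = 0.0502 T

Balance of forces in the selector: qE = qvB ⇒ B = E/v.
B = 1.09×10⁵/2.17×10⁶ = 0.0502 T.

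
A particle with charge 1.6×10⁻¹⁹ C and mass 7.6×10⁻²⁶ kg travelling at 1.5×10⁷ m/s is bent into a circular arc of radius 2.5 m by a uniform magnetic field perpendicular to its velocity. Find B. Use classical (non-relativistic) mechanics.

From |q|vB = mv²/r, B = mv/(|q|r).
B = (7.6×10⁻²⁶)(1.5×10⁷)/((1.6×10⁻¹⁹)(2.5)) ≈ 2.9 T.

B ≈ 2.9 T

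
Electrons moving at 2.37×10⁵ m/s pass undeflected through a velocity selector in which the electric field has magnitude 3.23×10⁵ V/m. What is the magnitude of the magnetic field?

Balance of forces in the selector: qE = qvB ⇒ B = E/v.
B = 3.23×10⁵/2.37×10⁵ = 1.36 T.

B = 1.36 T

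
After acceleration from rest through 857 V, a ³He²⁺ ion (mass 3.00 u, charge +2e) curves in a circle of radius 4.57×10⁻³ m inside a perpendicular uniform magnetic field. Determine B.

v = √(2|q|V/m) = √(2·3.204×10⁻¹⁹·857/4.983×10⁻²⁷) ≈ 3.320×10⁵ m/s.
B = mv/(|q|r) = (4.983×10⁻²⁷)(3.320×10⁵)/((3.204×10⁻¹⁹)(4.57×10⁻³)) ≈ 1.13 T.

B ≈ 1.13 T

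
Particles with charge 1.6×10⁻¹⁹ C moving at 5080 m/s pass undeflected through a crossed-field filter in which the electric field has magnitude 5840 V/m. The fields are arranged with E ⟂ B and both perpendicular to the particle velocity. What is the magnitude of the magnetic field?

B = 1.15 T

Balance of forces in the selector: qE = qvB ⇒ B = E/v.
B = 5840/5080 = 1.15 T.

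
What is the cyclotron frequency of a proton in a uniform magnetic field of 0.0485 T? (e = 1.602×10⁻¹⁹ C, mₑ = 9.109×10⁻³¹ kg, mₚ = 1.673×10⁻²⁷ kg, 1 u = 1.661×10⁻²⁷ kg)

f ≈ 7.39×10⁵ Hz

f = |q|B/(2πm).
f = (1.602×10⁻¹⁹)(0.0485)/(2π·1.673×10⁻²⁷) ≈ 7.39×10⁵ Hz.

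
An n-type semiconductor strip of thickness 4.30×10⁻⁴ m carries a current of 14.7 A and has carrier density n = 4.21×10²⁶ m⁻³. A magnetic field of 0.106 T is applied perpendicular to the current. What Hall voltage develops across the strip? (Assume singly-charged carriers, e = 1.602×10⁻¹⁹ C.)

V_H ≈ 5.37×10⁻⁵ V

V_H = IB/(n e t).
V_H = (14.7)(0.106)/((4.21×10²⁶)(1.602×10⁻¹⁹)(4.30×10⁻⁴)) ≈ 5.37×10⁻⁵ V.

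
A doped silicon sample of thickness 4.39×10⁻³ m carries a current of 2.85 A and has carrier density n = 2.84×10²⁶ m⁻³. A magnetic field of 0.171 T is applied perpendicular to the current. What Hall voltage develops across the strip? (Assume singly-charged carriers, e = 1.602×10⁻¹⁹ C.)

V_H ≈ 2.44×10⁻⁶ V

V_H = IB/(n e t).
V_H = (2.85)(0.171)/((2.84×10²⁶)(1.602×10⁻¹⁹)(4.39×10⁻³)) ≈ 2.44×10⁻⁶ V.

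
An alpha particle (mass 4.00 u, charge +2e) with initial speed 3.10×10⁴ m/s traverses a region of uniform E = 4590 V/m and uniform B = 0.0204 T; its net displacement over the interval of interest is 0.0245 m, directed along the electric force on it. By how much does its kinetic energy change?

ΔKE ≈ 3.60×10⁻¹⁷ J

The magnetic force is always ⟂ v and does no work; only the electric force changes KE.
ΔKE = F_E · d = |q|E d = (3.204×10⁻¹⁹)(4590)(0.0245) ≈ 3.60×10⁻¹⁷ J.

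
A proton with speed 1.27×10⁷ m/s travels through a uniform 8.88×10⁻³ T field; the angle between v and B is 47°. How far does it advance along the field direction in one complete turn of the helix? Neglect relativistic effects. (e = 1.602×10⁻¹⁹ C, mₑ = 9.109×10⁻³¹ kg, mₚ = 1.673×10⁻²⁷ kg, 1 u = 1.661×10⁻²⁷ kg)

v∥ = v cosθ = 1.27×10⁷·cos47° ≈ 8.661×10⁶ m/s.
T = 2πm/(|q|B) = 2π(1.673×10⁻²⁷)/((1.602×10⁻¹⁹)(8.88×10⁻³)) ≈ 7.389×10⁻⁶ s.
pitch = v∥ T = (8.661×10⁶)(7.389×10⁻⁶) ≈ 64.0 m.

p ≈ 64.0 m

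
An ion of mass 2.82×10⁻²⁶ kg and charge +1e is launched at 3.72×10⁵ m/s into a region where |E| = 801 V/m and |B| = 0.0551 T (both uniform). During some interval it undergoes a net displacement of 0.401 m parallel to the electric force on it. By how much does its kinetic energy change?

The magnetic force is always ⟂ v and does no work; only the electric force changes KE.
ΔKE = F_E · d = |q|E d = (1.602×10⁻¹⁹)(801)(0.401) ≈ 5.15×10⁻¹⁷ J.

ΔKE ≈ 5.15×10⁻¹⁷ J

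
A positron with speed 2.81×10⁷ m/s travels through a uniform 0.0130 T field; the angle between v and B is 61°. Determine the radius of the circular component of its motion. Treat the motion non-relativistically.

v⊥ = v sinθ = 2.81×10⁷·sin61° ≈ 2.458×10⁷ m/s.
r = m v⊥/(|q|B) = (9.109×10⁻³¹)(2.458×10⁷)/((1.602×10⁻¹⁹)(0.0130)) ≈ 0.0107 m.

r ≈ 0.0107 m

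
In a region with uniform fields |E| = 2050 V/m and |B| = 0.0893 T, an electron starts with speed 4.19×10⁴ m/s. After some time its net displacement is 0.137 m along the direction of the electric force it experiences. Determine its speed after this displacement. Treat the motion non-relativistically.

v_f ≈ 9.94×10⁶ m/s

B does no work; ΔKE = |q|E d.
½mv_f² = ½mv₀² + |q|Ed = ½(9.109×10⁻³¹)(4.19×10⁴)² + (1.602×10⁻¹⁹)(2050)(0.137) ≈ 7.996×10⁻²² J + 4.499×10⁻¹⁷ J ≈ 4.499×10⁻¹⁷ J.
v_f = √(2·4.499×10⁻¹⁷/9.109×10⁻³¹) ≈ 9.94×10⁶ m/s.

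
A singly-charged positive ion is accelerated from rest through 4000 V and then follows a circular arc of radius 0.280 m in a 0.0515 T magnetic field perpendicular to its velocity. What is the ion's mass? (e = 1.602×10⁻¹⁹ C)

m ≈ 4.16×10⁻²⁷ kg

Combine |q|V = ½mv² and r = mv/(|q|B): eliminate v to get m = qB²r²/(2V).
m = (1.602×10⁻¹⁹)(0.0515)²(0.280)²/(2·4000) ≈ 4.16×10⁻²⁷ kg.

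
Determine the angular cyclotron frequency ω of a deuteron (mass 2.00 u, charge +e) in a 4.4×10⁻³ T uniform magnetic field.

ω = |q|B/m.
ω = (1.602×10⁻¹⁹)(4.4×10⁻³)/3.322×10⁻²⁷ ≈ 2.1×10⁵ rad/s.

ω ≈ 2.1×10⁵ rad/s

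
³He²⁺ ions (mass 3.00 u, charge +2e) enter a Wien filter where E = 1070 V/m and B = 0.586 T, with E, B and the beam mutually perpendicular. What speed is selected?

v = 1830 m/s

Straight-line motion ⇒ electric and magnetic forces cancel, so E = vB.
v = E/B = 1070/0.586 = 1830 m/s.
The result is independent of the particle's charge and mass.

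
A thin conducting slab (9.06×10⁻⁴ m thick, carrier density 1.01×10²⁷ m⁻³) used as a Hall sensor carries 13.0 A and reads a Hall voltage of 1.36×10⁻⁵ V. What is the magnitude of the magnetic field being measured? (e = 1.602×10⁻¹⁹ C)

From V_H = IB/(n e t), B = V_H n e t / I.
B = (1.36×10⁻⁵)(1.01×10²⁷)(1.602×10⁻¹⁹)(9.06×10⁻⁴)/13.0 ≈ 0.153 T.

B ≈ 0.153 T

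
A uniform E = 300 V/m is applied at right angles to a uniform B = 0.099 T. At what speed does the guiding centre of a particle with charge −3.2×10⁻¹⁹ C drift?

v_d ≈ 3000 m/s

In crossed fields the guiding centre drifts at v_d = |E×B|/B² = E/B, independent of charge and mass.
v_d = 300/0.099 = 3000 m/s.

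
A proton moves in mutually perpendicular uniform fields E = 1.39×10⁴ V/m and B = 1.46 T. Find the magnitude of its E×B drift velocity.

v_d ≈ 9520 m/s

The steady drift has the magnetic force balancing the electric force, so v_d = E/B.
v_d = 1.39×10⁴/1.46 = 9520 m/s.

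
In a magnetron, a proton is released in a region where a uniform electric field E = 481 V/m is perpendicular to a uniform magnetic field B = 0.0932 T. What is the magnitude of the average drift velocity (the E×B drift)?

v_d ≈ 5160 m/s

The E×B drift speed is v_d = E/B.
v_d = 481/0.0932 = 5160 m/s.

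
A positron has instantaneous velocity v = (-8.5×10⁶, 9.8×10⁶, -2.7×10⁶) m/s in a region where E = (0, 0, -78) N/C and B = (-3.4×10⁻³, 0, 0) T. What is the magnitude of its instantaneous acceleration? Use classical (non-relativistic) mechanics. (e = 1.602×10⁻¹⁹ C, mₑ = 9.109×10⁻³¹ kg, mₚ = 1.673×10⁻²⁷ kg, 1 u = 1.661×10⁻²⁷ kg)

v×B = (0, 9180, 3.33×10⁴) N/C.
E + v×B = (0, 9180, 3.32×10⁴) N/C.
F = q(E + v×B) = (1.602×10⁻¹⁹ C)·(0, 9180, 3.32×10⁴) = (0, 1.47×10⁻¹⁵, 5.33×10⁻¹⁵) N.
|a| = |F|/m = 5.525×10⁻¹⁵/9.109×10⁻³¹ ≈ 6.07×10¹⁵ m/s².

|a| ≈ 6.07×10¹⁵ m/s²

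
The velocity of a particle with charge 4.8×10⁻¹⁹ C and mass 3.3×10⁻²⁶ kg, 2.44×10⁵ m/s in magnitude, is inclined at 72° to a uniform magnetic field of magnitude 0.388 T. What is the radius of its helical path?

v⊥ = v sinθ = 2.44×10⁵·sin72° ≈ 2.321×10⁵ m/s.
r = m v⊥/(|q|B) = (3.3×10⁻²⁶)(2.321×10⁵)/((4.8×10⁻¹⁹)(0.388)) ≈ 0.0411 m.

r ≈ 0.0411 m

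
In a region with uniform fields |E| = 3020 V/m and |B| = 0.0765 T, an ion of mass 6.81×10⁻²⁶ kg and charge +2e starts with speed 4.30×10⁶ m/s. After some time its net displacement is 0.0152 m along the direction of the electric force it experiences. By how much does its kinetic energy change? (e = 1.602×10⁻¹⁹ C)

ΔKE ≈ 1.47×10⁻¹⁷ J

The magnetic force is always ⟂ v and does no work; only the electric force changes KE.
ΔKE = F_E · d = |q|E d = (3.204×10⁻¹⁹)(3020)(0.0152) ≈ 1.47×10⁻¹⁷ J.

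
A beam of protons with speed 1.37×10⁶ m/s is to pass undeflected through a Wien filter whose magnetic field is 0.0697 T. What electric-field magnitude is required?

For straight-line motion qE = qvB, so E = vB.
E = 1.37×10⁶ × 0.0697 = 9.55×10⁴ V/m.

E = 9.55×10⁴ V/m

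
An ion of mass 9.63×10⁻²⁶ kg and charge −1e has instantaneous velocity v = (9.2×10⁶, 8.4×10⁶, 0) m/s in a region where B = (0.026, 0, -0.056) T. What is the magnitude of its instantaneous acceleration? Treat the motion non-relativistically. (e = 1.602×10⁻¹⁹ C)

v×B = (-4.70×10⁵, 5.15×10⁵, -2.18×10⁵) N/C.
F = q v×B = (−1.602×10⁻¹⁹ C)·(-4.70×10⁵, 5.15×10⁵, -2.18×10⁵) = (7.54×10⁻¹⁴, -8.25×10⁻¹⁴, 3.50×10⁻¹⁴) N.
|a| = |F|/m = 1.171×10⁻¹³/9.63×10⁻²⁶ ≈ 1.22×10¹² m/s².

|a| ≈ 1.22×10¹² m/s²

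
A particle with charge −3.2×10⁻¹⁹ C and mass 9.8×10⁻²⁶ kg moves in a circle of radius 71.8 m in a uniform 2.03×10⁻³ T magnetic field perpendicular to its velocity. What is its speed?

v ≈ 4.76×10⁵ m/s

From |q|vB = mv²/r, v = |q|Br/m.
v = (3.2×10⁻¹⁹)(2.03×10⁻³)(71.8)/9.8×10⁻²⁶ ≈ 4.76×10⁵ m/s.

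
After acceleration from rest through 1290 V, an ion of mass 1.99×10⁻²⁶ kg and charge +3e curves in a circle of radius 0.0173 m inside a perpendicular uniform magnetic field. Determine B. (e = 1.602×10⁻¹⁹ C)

B ≈ 0.597 T

v = √(2|q|V/m) = √(2·4.806×10⁻¹⁹·1290/1.99×10⁻²⁶) ≈ 2.496×10⁵ m/s.
B = mv/(|q|r) = (1.99×10⁻²⁶)(2.496×10⁵)/((4.806×10⁻¹⁹)(0.0173)) ≈ 0.597 T.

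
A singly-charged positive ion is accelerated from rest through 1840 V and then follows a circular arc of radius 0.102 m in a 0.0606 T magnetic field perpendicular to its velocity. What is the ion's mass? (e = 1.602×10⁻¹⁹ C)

m ≈ 1.66×10⁻²⁷ kg

Combine |q|V = ½mv² and r = mv/(|q|B): eliminate v to get m = qB²r²/(2V).
m = (1.602×10⁻¹⁹)(0.0606)²(0.102)²/(2·1840) ≈ 1.66×10⁻²⁷ kg.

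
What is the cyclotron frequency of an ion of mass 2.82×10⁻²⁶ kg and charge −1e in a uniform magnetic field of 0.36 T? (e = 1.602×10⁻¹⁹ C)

f = |q|B/(2πm).
f = (1.602×10⁻¹⁹)(0.36)/(2π·2.82×10⁻²⁶) ≈ 3.3×10⁵ Hz.

f ≈ 3.3×10⁵ Hz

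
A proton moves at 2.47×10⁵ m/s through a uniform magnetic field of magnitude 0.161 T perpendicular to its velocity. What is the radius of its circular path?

r ≈ 0.0160 m

The magnetic force provides the centripetal force: |q|vB = mv²/r.
r = mv/(|q|B) = (1.673×10⁻²⁷)(2.47×10⁵)/((1.602×10⁻¹⁹)(0.161)) ≈ 0.0160 m.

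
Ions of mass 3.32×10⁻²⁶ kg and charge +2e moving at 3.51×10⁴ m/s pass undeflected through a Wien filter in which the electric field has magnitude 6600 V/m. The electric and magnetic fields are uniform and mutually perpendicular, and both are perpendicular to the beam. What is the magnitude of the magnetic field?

Balance of forces in the selector: qE = qvB ⇒ B = E/v.
B = 6600/3.51×10⁴ = 0.188 T.

B = 0.188 T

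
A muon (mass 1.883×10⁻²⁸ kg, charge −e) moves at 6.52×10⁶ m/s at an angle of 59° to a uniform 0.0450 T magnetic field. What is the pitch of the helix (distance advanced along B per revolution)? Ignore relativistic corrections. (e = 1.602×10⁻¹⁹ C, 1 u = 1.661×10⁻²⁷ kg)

v∥ = v cosθ = 6.52×10⁶·cos59° ≈ 3.358×10⁶ m/s.
T = 2πm/(|q|B) = 2π(1.883×10⁻²⁸)/((1.602×10⁻¹⁹)(0.0450)) ≈ 1.641×10⁻⁷ s.
pitch = v∥ T = (3.358×10⁶)(1.641×10⁻⁷) ≈ 0.551 m.

p ≈ 0.551 m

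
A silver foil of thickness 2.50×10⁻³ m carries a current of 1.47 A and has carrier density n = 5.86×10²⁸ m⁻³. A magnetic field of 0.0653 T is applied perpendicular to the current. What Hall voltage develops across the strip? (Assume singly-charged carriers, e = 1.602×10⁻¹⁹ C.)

V_H = IB/(n e t).
V_H = (1.47)(0.0653)/((5.86×10²⁸)(1.602×10⁻¹⁹)(2.50×10⁻³)) ≈ 4.09×10⁻⁹ V.

V_H ≈ 4.09×10⁻⁹ V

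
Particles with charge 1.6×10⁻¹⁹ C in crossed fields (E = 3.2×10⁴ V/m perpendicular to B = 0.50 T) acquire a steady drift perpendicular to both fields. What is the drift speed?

v_d ≈ 6.4×10⁴ m/s

The steady drift has the magnetic force balancing the electric force, so v_d = E/B.
v_d = 3.2×10⁴/0.50 = 6.4×10⁴ m/s.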